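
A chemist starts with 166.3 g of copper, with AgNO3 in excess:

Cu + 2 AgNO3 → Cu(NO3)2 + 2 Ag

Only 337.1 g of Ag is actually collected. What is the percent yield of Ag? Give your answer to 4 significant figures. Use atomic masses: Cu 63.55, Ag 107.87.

M(Cu) = 63.55 g/mol.
M(Ag) = 107.87 g/mol.
n(Cu) = 166.30 g / 63.55 g/mol = 2.6168 mol.
From the equation the Cu:Ag mole ratio is 1:2, so n(Ag) = 2.6168 × 2/1 = 5.2337 mol.
Mass of Ag = 5.2337 mol × 107.87 g/mol = 564.56 g.
This is the theoretical yield. Percent yield = 337.1 g / 564.56 g × 100% = 59.711%.

59.71 %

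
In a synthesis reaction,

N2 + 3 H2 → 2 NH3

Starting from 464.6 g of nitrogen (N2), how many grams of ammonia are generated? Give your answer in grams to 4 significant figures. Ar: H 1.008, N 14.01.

564.9 g

M(N2) = 2(14.01) = 28.02 g/mol.
M(NH3) = 14.01 + 3(1.008) = 17.034 g/mol.
n(N2) = 464.60 g / 28.02 g/mol = 16.581 mol.
From the equation the N2:NH3 mole ratio is 1:2, so n(NH3) = 16.581 × 2/1 = 33.162 mol.
Mass of NH3 = 33.162 mol × 17.034 g/mol = 564.88 g.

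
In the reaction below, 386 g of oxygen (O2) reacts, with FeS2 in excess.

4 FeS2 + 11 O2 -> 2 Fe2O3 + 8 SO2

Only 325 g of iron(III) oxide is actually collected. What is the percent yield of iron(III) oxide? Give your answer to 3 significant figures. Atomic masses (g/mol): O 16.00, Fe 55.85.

92.8 %

M(O2) = 2(16.00) = 32.00 g/mol.
M(Fe2O3) = 2(55.85) + 3(16.00) = 159.70 g/mol.
n(O2) = 386.0 g / 32.00 g/mol = 12.06 mol.
From the equation the O2:Fe2O3 mole ratio is 11:2, so n(Fe2O3) = 12.06 × 2/11 = 2.193 mol.
Mass of Fe2O3 = 2.193 mol × 159.70 g/mol = 350.3 g.
This is the theoretical yield. Percent yield = 325 g / 350.3 g × 100% = 92.79%.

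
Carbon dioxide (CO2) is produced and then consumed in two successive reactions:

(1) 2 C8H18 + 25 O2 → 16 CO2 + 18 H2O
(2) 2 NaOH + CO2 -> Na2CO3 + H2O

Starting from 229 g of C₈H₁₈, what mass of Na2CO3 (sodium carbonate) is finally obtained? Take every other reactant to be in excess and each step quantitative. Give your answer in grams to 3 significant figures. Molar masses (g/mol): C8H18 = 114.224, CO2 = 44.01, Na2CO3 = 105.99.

1700 g

n(C8H18) = 229.0 / 114.224 = 2.005 mol.
Step 1 gives a 2:16 ratio of C8H18 to CO2, so n(CO2) = 16.04 mol.
In step 2 the CO2:Na2CO3 ratio is 1:1, so n(Na2CO3) = 16.04 mol.
Mass of Na2CO3 = 16.04 × 105.99 = 1700 g.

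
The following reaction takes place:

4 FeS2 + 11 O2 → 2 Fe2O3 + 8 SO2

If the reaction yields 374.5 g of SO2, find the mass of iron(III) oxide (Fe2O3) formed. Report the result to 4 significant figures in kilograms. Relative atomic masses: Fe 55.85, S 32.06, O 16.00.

M(SO2) = 32.06 + 2(16.00) = 64.06 g/mol.
M(Fe2O3) = 2(55.85) + 3(16.00) = 159.70 g/mol.
n(SO2) = 374.50 g / 64.06 g/mol = 5.8461 mol.
From the equation the SO2:Fe2O3 mole ratio is 8:2, so n(Fe2O3) = 5.8461 × 2/8 = 1.4615 mol.
Mass of Fe2O3 = 1.4615 mol × 159.70 g/mol = 233.40 g.
Converting to kg: 233.40 g = 0.2334 kg.

0.2334 kg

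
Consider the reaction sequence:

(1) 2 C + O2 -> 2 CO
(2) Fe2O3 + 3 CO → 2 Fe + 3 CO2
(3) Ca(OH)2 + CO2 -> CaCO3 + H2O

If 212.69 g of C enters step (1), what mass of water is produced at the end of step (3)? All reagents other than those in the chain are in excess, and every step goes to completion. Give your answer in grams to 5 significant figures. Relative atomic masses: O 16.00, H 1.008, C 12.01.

M(C) = 12.01 g/mol.
M(H2O) = 2(1.008) + 16.00 = 18.016 g/mol.
n(C) = 212.69 / 12.01 = 17.7094 mol.
Reaction (1): C→CO ratio 2:2 ⇒ n(CO) = 17.7094 mol.
Reaction (2): CO→CO2 ratio 3:3 ⇒ n(CO2) = 17.7094 mol.
Reaction (3): CO2→H2O ratio 1:1 ⇒ n(H2O) = 17.7094 mol.
Mass of H2O = 17.7094 × 18.016 = 319.053 g.

319.05 g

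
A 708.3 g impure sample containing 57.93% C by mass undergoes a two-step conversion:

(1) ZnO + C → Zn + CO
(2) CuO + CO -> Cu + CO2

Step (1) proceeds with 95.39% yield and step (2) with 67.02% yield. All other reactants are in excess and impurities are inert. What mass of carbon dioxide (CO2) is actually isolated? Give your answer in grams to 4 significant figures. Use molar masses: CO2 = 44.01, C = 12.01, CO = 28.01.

961.3 g

Pure C = 708.3 × 0.5793 = 410.32 g.
n(C) = 410.32 / 12.01 = 34.165 mol.
Step 1 (C:CO = 1:1): theoretical n(CO) = 34.165 mol; at 95.39% yield, n(CO) = 32.590 mol.
Step 2 (CO:CO2 = 1:1): theoretical n(CO2) = 32.590 mol, so theoretical mass = 32.590 × 44.01 = 1434.3 g.
At 67.02% yield, actual mass of CO2 = 1434.3 × 0.6702 = 961.25 g.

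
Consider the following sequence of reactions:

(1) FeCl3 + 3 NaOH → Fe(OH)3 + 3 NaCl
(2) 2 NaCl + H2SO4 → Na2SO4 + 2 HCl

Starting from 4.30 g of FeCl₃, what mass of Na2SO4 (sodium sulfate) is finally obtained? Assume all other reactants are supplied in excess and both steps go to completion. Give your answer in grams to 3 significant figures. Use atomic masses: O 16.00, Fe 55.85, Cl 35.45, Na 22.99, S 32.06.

5.65 g

M(FeCl3) = 55.85 + 3(35.45) = 162.20 g/mol.
M(Na2SO4) = 2(22.99) + 32.06 + 4(16.00) = 142.04 g/mol.
n(FeCl3) = 4.300 / 162.20 = 0.02651 mol.
Step 1 gives a 1:3 ratio of FeCl3 to NaCl, so n(NaCl) = 0.07953 mol.
In step 2 the NaCl:Na2SO4 ratio is 2:1, so n(Na2SO4) = 0.03977 mol.
Mass of Na2SO4 = 0.03977 × 142.04 = 5.648 g.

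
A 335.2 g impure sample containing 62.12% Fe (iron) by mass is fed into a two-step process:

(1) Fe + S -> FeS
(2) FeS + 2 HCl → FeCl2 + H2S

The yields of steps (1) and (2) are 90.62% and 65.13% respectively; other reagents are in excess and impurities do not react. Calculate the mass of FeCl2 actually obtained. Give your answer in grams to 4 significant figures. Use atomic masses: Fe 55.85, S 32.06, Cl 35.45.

Pure Fe = 335.2 × 0.6212 = 208.23 g.
M(Fe) = 55.85 g/mol.
M(FeCl2) = 55.85 + 2(35.45) = 126.75 g/mol.
n(Fe) = 208.23 / 55.85 = 3.7283 mol.
Step 1 (Fe:FeS = 1:1): theoretical n(FeS) = 3.7283 mol; at 90.62% yield, n(FeS) = 3.3786 mol.
Step 2 (FeS:FeCl2 = 1:1): theoretical n(FeCl2) = 3.3786 mol, so theoretical mass = 3.3786 × 126.75 = 428.24 g.
At 65.13% yield, actual mass of FeCl2 = 428.24 × 0.6513 = 278.91 g.

278.9 g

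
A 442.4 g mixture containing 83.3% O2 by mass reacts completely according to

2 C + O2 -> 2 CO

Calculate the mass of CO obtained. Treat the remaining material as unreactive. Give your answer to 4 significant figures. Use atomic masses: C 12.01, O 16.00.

Mass of pure O2 = 442.4 g × 0.833 = 368.52 g.
M(O2) = 2(16.00) = 32.00 g/mol.
M(CO) = 12.01 + 16.00 = 28.01 g/mol.
n(O2) = 368.52 g / 32.00 g/mol = 11.516 mol.
From the equation the O2:CO mole ratio is 1:2, so n(CO) = 11.516 × 2/1 = 23.032 mol.
Mass of CO = 23.032 mol × 28.01 g/mol = 645.14 g.

645.1 g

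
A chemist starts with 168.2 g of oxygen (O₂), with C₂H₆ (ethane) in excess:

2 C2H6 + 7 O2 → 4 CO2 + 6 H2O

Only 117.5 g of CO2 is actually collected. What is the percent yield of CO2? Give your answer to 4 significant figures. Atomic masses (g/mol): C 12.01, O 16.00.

88.89 %

M(O2) = 2(16.00) = 32.00 g/mol.
M(CO2) = 12.01 + 2(16.00) = 44.01 g/mol.
n(O2) = 168.20 g / 32.00 g/mol = 5.2562 mol.
From the equation the O2:CO2 mole ratio is 7:4, so n(CO2) = 5.2562 × 4/7 = 3.0036 mol.
Mass of CO2 = 3.0036 mol × 44.01 g/mol = 132.19 g.
This is the theoretical yield. Percent yield = 117.5 g / 132.19 g × 100% = 88.889%.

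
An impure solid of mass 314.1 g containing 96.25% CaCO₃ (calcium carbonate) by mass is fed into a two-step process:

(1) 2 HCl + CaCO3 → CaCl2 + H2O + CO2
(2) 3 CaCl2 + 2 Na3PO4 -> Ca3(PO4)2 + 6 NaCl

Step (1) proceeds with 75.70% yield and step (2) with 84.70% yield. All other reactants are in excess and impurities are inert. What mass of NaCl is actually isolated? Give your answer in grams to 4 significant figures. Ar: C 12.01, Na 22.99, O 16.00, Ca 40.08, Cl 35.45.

Pure CaCO3 = 314.1 × 0.9625 = 302.32 g.
M(CaCO3) = 40.08 + 12.01 + 3(16.00) = 100.09 g/mol.
M(NaCl) = 22.99 + 35.45 = 58.44 g/mol.
n(CaCO3) = 302.32 / 100.09 = 3.0205 mol.
Step 1 (CaCO3:CaCl2 = 1:1): theoretical n(CaCl2) = 3.0205 mol; at 75.70% yield, n(CaCl2) = 2.2865 mol.
Step 2 (CaCl2:NaCl = 3:6): theoretical n(NaCl) = 4.5730 mol, so theoretical mass = 4.5730 × 58.44 = 267.25 g.
At 84.70% yield, actual mass of NaCl = 267.25 × 0.8470 = 226.36 g.

226.4 g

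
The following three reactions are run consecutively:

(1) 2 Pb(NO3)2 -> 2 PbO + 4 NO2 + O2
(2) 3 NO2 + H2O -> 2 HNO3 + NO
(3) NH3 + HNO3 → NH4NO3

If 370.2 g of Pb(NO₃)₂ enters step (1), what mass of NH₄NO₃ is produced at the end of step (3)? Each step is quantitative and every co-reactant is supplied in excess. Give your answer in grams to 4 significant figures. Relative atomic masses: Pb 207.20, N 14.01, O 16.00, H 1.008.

M(Pb(NO3)2) = 207.20 + 2(14.01) + 6(16.00) = 331.22 g/mol.
M(NH4NO3) = 2(14.01) + 4(1.008) + 3(16.00) = 80.052 g/mol.
n(Pb(NO3)2) = 370.2 / 331.22 = 1.1177 mol.
Reaction (1): Pb(NO3)2→NO2 ratio 2:4 ⇒ n(NO2) = 2.2354 mol.
Reaction (2): NO2→HNO3 ratio 3:2 ⇒ n(HNO3) = 1.4902 mol.
Reaction (3): HNO3→NH4NO3 ratio 1:1 ⇒ n(NH4NO3) = 1.4902 mol.
Mass of NH4NO3 = 1.4902 × 80.052 = 119.30 g.

119.3 g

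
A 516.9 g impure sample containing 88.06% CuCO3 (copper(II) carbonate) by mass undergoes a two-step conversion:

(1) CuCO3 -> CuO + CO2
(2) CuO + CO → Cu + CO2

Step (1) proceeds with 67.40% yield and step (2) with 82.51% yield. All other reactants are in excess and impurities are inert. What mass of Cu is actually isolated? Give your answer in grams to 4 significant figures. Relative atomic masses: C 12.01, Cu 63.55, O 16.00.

130.2 g

Pure CuCO3 = 516.9 × 0.8806 = 455.18 g.
M(CuCO3) = 63.55 + 12.01 + 3(16.00) = 123.56 g/mol.
M(Cu) = 63.55 g/mol.
n(CuCO3) = 455.18 / 123.56 = 3.6839 mol.
Step 1 (CuCO3:CuO = 1:1): theoretical n(CuO) = 3.6839 mol; at 67.40% yield, n(CuO) = 2.4829 mol.
Step 2 (CuO:Cu = 1:1): theoretical n(Cu) = 2.4829 mol, so theoretical mass = 2.4829 × 63.55 = 157.79 g.
At 82.51% yield, actual mass of Cu = 157.79 × 0.8251 = 130.19 g.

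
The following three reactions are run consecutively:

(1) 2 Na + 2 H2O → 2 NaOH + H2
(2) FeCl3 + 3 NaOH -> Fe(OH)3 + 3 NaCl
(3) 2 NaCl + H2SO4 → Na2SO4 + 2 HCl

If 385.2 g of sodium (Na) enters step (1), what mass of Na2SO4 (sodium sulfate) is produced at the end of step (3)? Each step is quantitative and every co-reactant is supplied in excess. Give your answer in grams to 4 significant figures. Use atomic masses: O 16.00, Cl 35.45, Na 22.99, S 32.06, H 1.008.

1190 g

M(Na) = 22.99 g/mol.
M(Na2SO4) = 2(22.99) + 32.06 + 4(16.00) = 142.04 g/mol.
n(Na) = 385.2 / 22.99 = 16.755 mol.
Reaction (1): Na→NaOH ratio 2:2 ⇒ n(NaOH) = 16.755 mol.
Reaction (2): NaOH→NaCl ratio 3:3 ⇒ n(NaCl) = 16.755 mol.
Reaction (3): NaCl→Na2SO4 ratio 2:1 ⇒ n(Na2SO4) = 8.3776 mol.
Mass of Na2SO4 = 8.3776 × 142.04 = 1189.9 g.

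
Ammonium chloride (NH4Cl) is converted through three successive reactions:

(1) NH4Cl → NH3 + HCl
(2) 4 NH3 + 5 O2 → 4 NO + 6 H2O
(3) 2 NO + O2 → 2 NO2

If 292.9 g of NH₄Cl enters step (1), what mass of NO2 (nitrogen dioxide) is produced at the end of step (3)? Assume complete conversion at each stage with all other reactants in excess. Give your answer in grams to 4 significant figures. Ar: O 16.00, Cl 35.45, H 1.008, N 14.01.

251.9 g

M(NH4Cl) = 14.01 + 4(1.008) + 35.45 = 53.492 g/mol.
M(NO2) = 14.01 + 2(16.00) = 46.01 g/mol.
n(NH4Cl) = 292.9 / 53.492 = 5.4756 mol.
Reaction (1): NH4Cl→NH3 ratio 1:1 ⇒ n(NH3) = 5.4756 mol.
Reaction (2): NH3→NO ratio 4:4 ⇒ n(NO) = 5.4756 mol.
Reaction (3): NO→NO2 ratio 2:2 ⇒ n(NO2) = 5.4756 mol.
Mass of NO2 = 5.4756 × 46.01 = 251.93 g.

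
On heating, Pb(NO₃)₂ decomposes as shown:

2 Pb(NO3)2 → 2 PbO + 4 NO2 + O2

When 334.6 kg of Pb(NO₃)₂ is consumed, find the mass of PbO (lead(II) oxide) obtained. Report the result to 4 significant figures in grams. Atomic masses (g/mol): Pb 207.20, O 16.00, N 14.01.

M(Pb(NO3)2) = 207.20 + 2(14.01) + 6(16.00) = 331.22 g/mol.
M(PbO) = 207.20 + 16.00 = 223.20 g/mol.
Convert: 334.6 kg = 334600 g.
n(Pb(NO3)2) = 334600 g / 331.22 g/mol = 1010.2 mol.
From the equation the Pb(NO3)2:PbO mole ratio is 2:2, so n(PbO) = 1010.2 × 2/2 = 1010.2 mol.
Mass of PbO = 1010.2 mol × 223.20 g/mol = 225480 g.

225500 g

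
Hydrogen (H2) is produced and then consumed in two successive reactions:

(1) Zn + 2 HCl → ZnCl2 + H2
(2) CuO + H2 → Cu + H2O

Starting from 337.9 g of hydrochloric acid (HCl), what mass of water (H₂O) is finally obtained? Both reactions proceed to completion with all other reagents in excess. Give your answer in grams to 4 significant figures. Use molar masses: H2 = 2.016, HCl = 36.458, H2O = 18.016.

83.49 g

n(HCl) = 337.90 / 36.458 = 9.2682 mol.
Step 1 gives a 2:1 ratio of HCl to H2, so n(H2) = 4.6341 mol.
In step 2 the H2:H2O ratio is 1:1, so n(H2O) = 4.6341 mol.
Mass of H2O = 4.6341 × 18.016 = 83.488 g.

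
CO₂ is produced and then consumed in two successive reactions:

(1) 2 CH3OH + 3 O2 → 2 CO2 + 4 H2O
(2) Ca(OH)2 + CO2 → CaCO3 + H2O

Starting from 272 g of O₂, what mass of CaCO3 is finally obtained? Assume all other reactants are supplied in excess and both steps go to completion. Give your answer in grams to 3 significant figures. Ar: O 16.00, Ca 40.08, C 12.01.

567 g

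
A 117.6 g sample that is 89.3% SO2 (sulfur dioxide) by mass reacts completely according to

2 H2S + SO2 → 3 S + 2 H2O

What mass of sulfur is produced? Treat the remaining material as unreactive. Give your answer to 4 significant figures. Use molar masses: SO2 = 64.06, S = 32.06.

157.7 g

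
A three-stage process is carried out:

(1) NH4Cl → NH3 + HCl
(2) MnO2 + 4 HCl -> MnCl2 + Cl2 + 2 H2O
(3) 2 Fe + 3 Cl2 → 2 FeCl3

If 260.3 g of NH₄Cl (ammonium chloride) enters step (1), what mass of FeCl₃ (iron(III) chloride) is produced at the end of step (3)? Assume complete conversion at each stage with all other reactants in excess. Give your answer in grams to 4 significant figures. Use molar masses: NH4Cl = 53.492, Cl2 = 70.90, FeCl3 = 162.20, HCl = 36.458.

131.5 g

n(NH4Cl) = 260.3 / 53.492 = 4.8661 mol.
Reaction (1): NH4Cl→HCl ratio 1:1 ⇒ n(HCl) = 4.8661 mol.
Reaction (2): HCl→Cl2 ratio 4:1 ⇒ n(Cl2) = 1.2165 mol.
Reaction (3): Cl2→FeCl3 ratio 3:2 ⇒ n(FeCl3) = 0.81102 mol.
Mass of FeCl3 = 0.81102 × 162.20 = 131.55 g.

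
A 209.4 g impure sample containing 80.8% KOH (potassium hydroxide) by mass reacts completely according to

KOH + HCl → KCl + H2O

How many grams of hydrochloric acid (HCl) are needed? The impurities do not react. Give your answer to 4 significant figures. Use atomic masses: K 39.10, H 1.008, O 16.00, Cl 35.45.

109.9 g

Mass of pure KOH = 209.4 g × 0.808 = 169.20 g.
M(KOH) = 39.10 + 16.00 + 1.008 = 56.108 g/mol.
M(HCl) = 1.008 + 35.45 = 36.458 g/mol.
n(KOH) = 169.20 g / 56.108 g/mol = 3.0155 mol.
From the equation the KOH:HCl mole ratio is 1:1, so n(HCl) = 3.0155 × 1/1 = 3.0155 mol.
Mass of HCl = 3.0155 mol × 36.458 g/mol = 109.94 g.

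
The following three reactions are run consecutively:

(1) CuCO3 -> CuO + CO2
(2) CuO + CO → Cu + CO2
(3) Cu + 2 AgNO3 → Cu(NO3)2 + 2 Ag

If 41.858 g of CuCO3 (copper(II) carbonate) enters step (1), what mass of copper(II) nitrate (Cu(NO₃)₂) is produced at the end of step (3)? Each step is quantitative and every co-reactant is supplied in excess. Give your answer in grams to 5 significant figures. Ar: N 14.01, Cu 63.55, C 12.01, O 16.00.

63.542 g

M(CuCO3) = 63.55 + 12.01 + 3(16.00) = 123.56 g/mol.
M(Cu(NO3)2) = 63.55 + 2(14.01) + 6(16.00) = 187.57 g/mol.
n(CuCO3) = 41.858 / 123.56 = 0.338767 mol.
Reaction (1): CuCO3→CuO ratio 1:1 ⇒ n(CuO) = 0.338767 mol.
Reaction (2): CuO→Cu ratio 1:1 ⇒ n(Cu) = 0.338767 mol.
Reaction (3): Cu→Cu(NO3)2 ratio 1:1 ⇒ n(Cu(NO3)2) = 0.338767 mol.
Mass of Cu(NO3)2 = 0.338767 × 187.57 = 63.5424 g.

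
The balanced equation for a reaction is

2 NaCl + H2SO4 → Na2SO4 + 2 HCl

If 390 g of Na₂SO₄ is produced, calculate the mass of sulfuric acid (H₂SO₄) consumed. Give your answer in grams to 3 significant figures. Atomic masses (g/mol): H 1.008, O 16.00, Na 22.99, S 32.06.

269 g

M(Na2SO4) = 2(22.99) + 32.06 + 4(16.00) = 142.04 g/mol.
M(H2SO4) = 2(1.008) + 32.06 + 4(16.00) = 98.076 g/mol.
n(Na2SO4) = 390.0 g / 142.04 g/mol = 2.746 mol.
From the equation the Na2SO4:H2SO4 mole ratio is 1:1, so n(H2SO4) = 2.746 × 1/1 = 2.746 mol.
Mass of H2SO4 = 2.746 mol × 98.076 g/mol = 269.3 g.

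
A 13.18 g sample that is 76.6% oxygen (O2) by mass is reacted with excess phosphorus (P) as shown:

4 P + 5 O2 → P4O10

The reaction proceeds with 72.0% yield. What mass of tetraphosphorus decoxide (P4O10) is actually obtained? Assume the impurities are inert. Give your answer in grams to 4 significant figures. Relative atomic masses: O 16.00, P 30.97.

Pure O2 available = 13.18 g × 0.766 = 10.096 g.
M(O2) = 2(16.00) = 32.00 g/mol.
M(P4O10) = 4(30.97) + 10(16.00) = 283.88 g/mol.
n(O2) = 10.096 g / 32.00 g/mol = 0.31550 mol.
From the equation the O2:P4O10 mole ratio is 5:1, so n(P4O10) = 0.31550 × 1/5 = 0.063099 mol.
Mass of P4O10 = 0.063099 mol × 283.88 g/mol = 17.913 g.
Actual mass collected = 17.913 g × 0.720 = 12.897 g.

12.90 g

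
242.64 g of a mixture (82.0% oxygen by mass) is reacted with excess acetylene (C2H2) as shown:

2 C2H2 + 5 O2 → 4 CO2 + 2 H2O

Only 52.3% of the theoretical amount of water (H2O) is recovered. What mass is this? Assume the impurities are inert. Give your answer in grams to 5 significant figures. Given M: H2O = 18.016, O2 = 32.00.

23.434 g

Pure O2 available = 242.64 g × 0.820 = 198.965 g.
n(O2) = 198.965 g / 32.00 g/mol = 6.21765 mol.
From the equation the O2:H2O mole ratio is 5:2, so n(H2O) = 6.21765 × 2/5 = 2.48706 mol.
Mass of H2O = 2.48706 mol × 18.016 g/mol = 44.8069 g.
Actual mass collected = 44.8069 g × 0.523 = 23.4340 g.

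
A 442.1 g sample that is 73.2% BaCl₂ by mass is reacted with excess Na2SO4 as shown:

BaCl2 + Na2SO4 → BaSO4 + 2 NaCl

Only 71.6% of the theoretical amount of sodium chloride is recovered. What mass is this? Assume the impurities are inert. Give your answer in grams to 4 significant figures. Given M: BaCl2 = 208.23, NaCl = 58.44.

Pure BaCl2 available = 442.1 g × 0.732 = 323.62 g.
n(BaCl2) = 323.62 g / 208.23 g/mol = 1.5541 mol.
From the equation the BaCl2:NaCl mole ratio is 1:2, so n(NaCl) = 1.5541 × 2/1 = 3.1083 mol.
Mass of NaCl = 3.1083 mol × 58.44 g/mol = 181.65 g.
Actual mass collected = 181.65 g × 0.716 = 130.06 g.

130.1 g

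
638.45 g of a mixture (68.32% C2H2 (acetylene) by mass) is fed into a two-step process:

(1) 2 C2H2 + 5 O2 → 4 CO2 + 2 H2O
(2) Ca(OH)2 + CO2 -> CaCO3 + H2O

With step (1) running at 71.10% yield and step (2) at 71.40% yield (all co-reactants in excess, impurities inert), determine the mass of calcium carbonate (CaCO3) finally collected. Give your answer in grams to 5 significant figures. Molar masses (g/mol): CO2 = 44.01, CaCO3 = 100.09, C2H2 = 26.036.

1702.5 g

Pure C2H2 = 638.45 × 0.6832 = 436.189 g.
n(C2H2) = 436.189 / 26.036 = 16.7533 mol.
Step 1 (C2H2:CO2 = 2:4): theoretical n(CO2) = 33.5066 mol; at 71.10% yield, n(CO2) = 23.8232 mol.
Step 2 (CO2:CaCO3 = 1:1): theoretical n(CaCO3) = 23.8232 mol, so theoretical mass = 23.8232 × 100.09 = 2384.46 g.
At 71.40% yield, actual mass of CaCO3 = 2384.46 × 0.7140 = 1702.51 g.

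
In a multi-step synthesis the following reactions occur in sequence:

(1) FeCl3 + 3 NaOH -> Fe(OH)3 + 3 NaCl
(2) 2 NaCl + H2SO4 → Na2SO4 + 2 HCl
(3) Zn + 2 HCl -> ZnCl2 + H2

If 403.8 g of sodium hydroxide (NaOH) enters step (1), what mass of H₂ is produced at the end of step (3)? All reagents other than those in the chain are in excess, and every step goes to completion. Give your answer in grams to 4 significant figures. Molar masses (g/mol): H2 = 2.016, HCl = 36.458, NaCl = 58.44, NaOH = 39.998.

10.18 g

n(NaOH) = 403.8 / 39.998 = 10.096 mol.
Reaction (1): NaOH→NaCl ratio 3:3 ⇒ n(NaCl) = 10.096 mol.
Reaction (2): NaCl→HCl ratio 2:2 ⇒ n(HCl) = 10.096 mol.
Reaction (3): HCl→H2 ratio 2:1 ⇒ n(H2) = 5.0478 mol.
Mass of H2 = 5.0478 × 2.016 = 10.176 g.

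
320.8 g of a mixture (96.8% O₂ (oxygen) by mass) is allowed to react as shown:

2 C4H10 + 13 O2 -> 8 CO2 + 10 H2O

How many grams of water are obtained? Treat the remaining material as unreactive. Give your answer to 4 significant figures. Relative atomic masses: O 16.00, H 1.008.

Mass of pure O2 = 320.8 g × 0.968 = 310.53 g.
M(O2) = 2(16.00) = 32.00 g/mol.
M(H2O) = 2(1.008) + 16.00 = 18.016 g/mol.
n(O2) = 310.53 g / 32.00 g/mol = 9.7042 mol.
From the equation the O2:H2O mole ratio is 13:10, so n(H2O) = 9.7042 × 10/13 = 7.4648 mol.
Mass of H2O = 7.4648 mol × 18.016 g/mol = 134.49 g.

134.5 g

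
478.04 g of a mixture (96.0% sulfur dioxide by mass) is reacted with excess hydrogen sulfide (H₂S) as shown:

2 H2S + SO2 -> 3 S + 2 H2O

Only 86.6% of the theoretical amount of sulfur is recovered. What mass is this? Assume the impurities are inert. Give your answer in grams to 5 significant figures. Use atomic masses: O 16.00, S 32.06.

Pure SO2 available = 478.04 g × 0.960 = 458.918 g.
M(SO2) = 32.06 + 2(16.00) = 64.06 g/mol.
M(S) = 32.06 g/mol.
n(SO2) = 458.918 g / 64.06 g/mol = 7.16388 mol.
From the equation the SO2:S mole ratio is 1:3, so n(S) = 7.16388 × 3/1 = 21.4917 mol.
Mass of S = 21.4917 mol × 32.06 g/mol = 689.022 g.
Actual mass collected = 689.022 g × 0.866 = 596.693 g.

596.69 g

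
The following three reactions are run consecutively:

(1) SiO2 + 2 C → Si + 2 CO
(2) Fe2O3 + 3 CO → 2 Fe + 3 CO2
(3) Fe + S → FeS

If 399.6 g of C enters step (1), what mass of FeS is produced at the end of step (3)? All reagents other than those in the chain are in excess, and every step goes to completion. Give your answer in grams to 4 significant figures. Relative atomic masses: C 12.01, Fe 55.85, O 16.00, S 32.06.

1950 g

M(C) = 12.01 g/mol.
M(FeS) = 55.85 + 32.06 = 87.91 g/mol.
n(C) = 399.6 / 12.01 = 33.272 mol.
Reaction (1): C→CO ratio 2:2 ⇒ n(CO) = 33.272 mol.
Reaction (2): CO→Fe ratio 3:2 ⇒ n(Fe) = 22.182 mol.
Reaction (3): Fe→FeS ratio 1:1 ⇒ n(FeS) = 22.182 mol.
Mass of FeS = 22.182 × 87.91 = 1950.0 g.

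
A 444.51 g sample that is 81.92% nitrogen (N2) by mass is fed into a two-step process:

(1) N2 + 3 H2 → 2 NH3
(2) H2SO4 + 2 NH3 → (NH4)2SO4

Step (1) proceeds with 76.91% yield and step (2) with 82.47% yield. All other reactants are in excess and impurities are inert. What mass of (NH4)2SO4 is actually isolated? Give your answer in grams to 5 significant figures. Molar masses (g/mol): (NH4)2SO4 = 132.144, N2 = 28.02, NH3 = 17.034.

1089.3 g

Pure N2 = 444.51 × 0.8192 = 364.143 g.
n(N2) = 364.143 / 28.02 = 12.9958 mol.
Step 1 (N2:NH3 = 1:2): theoretical n(NH3) = 25.9916 mol; at 76.91% yield, n(NH3) = 19.9902 mol.
Step 2 (NH3:(NH4)2SO4 = 2:1): theoretical n((NH4)2SO4) = 9.99508 mol, so theoretical mass = 9.99508 × 132.144 = 1320.79 g.
At 82.47% yield, actual mass of (NH4)2SO4 = 1320.79 × 0.8247 = 1089.26 g.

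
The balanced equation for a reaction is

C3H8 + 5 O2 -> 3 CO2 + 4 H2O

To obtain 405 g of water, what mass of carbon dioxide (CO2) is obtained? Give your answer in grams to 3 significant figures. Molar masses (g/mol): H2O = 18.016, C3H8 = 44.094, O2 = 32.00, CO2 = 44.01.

742 g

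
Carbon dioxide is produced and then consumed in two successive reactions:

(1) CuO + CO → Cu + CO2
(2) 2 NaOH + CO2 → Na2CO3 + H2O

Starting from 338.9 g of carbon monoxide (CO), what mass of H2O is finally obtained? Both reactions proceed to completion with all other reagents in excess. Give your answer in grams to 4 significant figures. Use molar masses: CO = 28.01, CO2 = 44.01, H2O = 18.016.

218.0 g

n(CO) = 338.90 / 28.01 = 12.099 mol.
Step 1 gives a 1:1 ratio of CO to CO2, so n(CO2) = 12.099 mol.
In step 2 the CO2:H2O ratio is 1:1, so n(H2O) = 12.099 mol.
Mass of H2O = 12.099 × 18.016 = 217.98 g.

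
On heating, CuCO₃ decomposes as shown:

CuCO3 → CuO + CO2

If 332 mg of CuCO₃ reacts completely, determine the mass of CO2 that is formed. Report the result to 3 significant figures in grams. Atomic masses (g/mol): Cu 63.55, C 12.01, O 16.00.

0.118 g

M(CuCO3) = 63.55 + 12.01 + 3(16.00) = 123.56 g/mol.
M(CO2) = 12.01 + 2(16.00) = 44.01 g/mol.
Convert: 332 mg = 0.3320 g.
n(CuCO3) = 0.3320 g / 123.56 g/mol = 0.002687 mol.
From the equation the CuCO3:CO2 mole ratio is 1:1, so n(CO2) = 0.002687 × 1/1 = 0.002687 mol.
Mass of CO2 = 0.002687 mol × 44.01 g/mol = 0.1183 g.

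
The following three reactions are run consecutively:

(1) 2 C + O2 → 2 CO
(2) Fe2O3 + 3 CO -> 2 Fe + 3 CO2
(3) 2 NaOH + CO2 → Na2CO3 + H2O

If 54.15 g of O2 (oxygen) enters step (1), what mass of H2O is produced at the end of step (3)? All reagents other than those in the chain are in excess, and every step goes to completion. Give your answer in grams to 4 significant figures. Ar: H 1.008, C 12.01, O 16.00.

60.97 g

M(O2) = 2(16.00) = 32.00 g/mol.
M(H2O) = 2(1.008) + 16.00 = 18.016 g/mol.
n(O2) = 54.15 / 32.00 = 1.6922 mol.
Reaction (1): O2→CO ratio 1:2 ⇒ n(CO) = 3.3844 mol.
Reaction (2): CO→CO2 ratio 3:3 ⇒ n(CO2) = 3.3844 mol.
Reaction (3): CO2→H2O ratio 1:1 ⇒ n(H2O) = 3.3844 mol.
Mass of H2O = 3.3844 × 18.016 = 60.973 g.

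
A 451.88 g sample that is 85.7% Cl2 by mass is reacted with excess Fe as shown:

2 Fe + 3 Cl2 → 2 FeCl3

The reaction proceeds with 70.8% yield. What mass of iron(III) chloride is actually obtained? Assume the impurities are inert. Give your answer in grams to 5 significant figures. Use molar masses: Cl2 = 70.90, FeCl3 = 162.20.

418.17 g

Pure Cl2 available = 451.88 g × 0.857 = 387.261 g.
n(Cl2) = 387.261 g / 70.90 g/mol = 5.46208 mol.
From the equation the Cl2:FeCl3 mole ratio is 3:2, so n(FeCl3) = 5.46208 × 2/3 = 3.64138 mol.
Mass of FeCl3 = 3.64138 mol × 162.20 g/mol = 590.632 g.
Actual mass collected = 590.632 g × 0.708 = 418.168 g.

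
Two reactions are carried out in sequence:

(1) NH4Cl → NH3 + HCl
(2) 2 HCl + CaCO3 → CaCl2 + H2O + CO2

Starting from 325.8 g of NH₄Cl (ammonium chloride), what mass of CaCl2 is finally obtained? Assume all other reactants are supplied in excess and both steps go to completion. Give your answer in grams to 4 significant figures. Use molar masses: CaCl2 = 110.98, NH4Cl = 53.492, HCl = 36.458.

n(NH4Cl) = 325.80 / 53.492 = 6.0906 mol.
Step 1 gives a 1:1 ratio of NH4Cl to HCl, so n(HCl) = 6.0906 mol.
In step 2 the HCl:CaCl2 ratio is 2:1, so n(CaCl2) = 3.0453 mol.
Mass of CaCl2 = 3.0453 × 110.98 = 337.97 g.

338.0 g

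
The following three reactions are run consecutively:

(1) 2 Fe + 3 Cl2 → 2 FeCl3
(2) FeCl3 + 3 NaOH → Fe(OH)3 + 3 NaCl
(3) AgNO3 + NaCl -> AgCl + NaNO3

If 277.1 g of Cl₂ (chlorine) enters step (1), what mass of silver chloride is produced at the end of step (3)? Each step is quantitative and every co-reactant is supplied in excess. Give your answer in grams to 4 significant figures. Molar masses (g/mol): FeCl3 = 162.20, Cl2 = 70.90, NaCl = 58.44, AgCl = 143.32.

n(Cl2) = 277.1 / 70.90 = 3.9083 mol.
Reaction (1): Cl2→FeCl3 ratio 3:2 ⇒ n(FeCl3) = 2.6055 mol.
Reaction (2): FeCl3→NaCl ratio 1:3 ⇒ n(NaCl) = 7.8166 mol.
Reaction (3): NaCl→AgCl ratio 1:1 ⇒ n(AgCl) = 7.8166 mol.
Mass of AgCl = 7.8166 × 143.32 = 1120.3 g.

1120 g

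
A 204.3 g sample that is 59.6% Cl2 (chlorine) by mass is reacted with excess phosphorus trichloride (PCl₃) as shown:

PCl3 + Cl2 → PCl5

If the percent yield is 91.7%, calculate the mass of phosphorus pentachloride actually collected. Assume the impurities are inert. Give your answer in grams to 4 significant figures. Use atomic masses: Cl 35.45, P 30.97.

Pure Cl2 available = 204.3 g × 0.596 = 121.76 g.
M(Cl2) = 2(35.45) = 70.90 g/mol.
M(PCl5) = 30.97 + 5(35.45) = 208.22 g/mol.
n(Cl2) = 121.76 g / 70.90 g/mol = 1.7174 mol.
From the equation the Cl2:PCl5 mole ratio is 1:1, so n(PCl5) = 1.7174 × 1/1 = 1.7174 mol.
Mass of PCl5 = 1.7174 mol × 208.22 g/mol = 357.59 g.
Actual mass collected = 357.59 g × 0.917 = 327.91 g.

327.9 g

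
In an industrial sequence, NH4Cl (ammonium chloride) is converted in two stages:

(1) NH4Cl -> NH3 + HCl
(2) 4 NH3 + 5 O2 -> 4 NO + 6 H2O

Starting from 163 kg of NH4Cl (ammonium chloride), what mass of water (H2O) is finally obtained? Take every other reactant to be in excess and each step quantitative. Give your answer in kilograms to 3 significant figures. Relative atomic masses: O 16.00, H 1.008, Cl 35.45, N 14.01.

M(NH4Cl) = 14.01 + 4(1.008) + 35.45 = 53.492 g/mol.
M(H2O) = 2(1.008) + 16.00 = 18.016 g/mol.
163 kg = 163000 g.
n(NH4Cl) = 163000 / 53.492 = 3047 mol.
Step 1 gives a 1:1 ratio of NH4Cl to NH3, so n(NH3) = 3047 mol.
In step 2 the NH3:H2O ratio is 4:6, so n(H2O) = 4571 mol.
Mass of H2O = 4571 × 18.016 = 82350 g = 82.3 kg.

82.3 kg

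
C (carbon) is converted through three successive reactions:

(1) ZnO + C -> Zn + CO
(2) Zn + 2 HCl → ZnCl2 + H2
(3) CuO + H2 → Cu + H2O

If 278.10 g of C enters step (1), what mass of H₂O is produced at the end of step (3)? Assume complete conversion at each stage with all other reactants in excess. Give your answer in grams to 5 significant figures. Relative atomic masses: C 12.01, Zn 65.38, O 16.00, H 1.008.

M(C) = 12.01 g/mol.
M(H2O) = 2(1.008) + 16.00 = 18.016 g/mol.
n(C) = 278.10 / 12.01 = 23.1557 mol.
Reaction (1): C→Zn ratio 1:1 ⇒ n(Zn) = 23.1557 mol.
Reaction (2): Zn→H2 ratio 1:1 ⇒ n(H2) = 23.1557 mol.
Reaction (3): H2→H2O ratio 1:1 ⇒ n(H2O) = 23.1557 mol.
Mass of H2O = 23.1557 × 18.016 = 417.173 g.

417.17 g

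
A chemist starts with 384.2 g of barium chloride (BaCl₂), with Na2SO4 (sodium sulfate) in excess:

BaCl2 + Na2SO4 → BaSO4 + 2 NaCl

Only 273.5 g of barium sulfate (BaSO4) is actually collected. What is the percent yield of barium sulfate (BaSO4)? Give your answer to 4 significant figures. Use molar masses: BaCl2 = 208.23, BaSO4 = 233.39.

n(BaCl2) = 384.20 g / 208.23 g/mol = 1.8451 mol.
From the equation the BaCl2:BaSO4 mole ratio is 1:1, so n(BaSO4) = 1.8451 × 1/1 = 1.8451 mol.
Mass of BaSO4 = 1.8451 mol × 233.39 g/mol = 430.62 g.
This is the theoretical yield. Percent yield = 273.5 g / 430.62 g × 100% = 63.513%.

63.51 %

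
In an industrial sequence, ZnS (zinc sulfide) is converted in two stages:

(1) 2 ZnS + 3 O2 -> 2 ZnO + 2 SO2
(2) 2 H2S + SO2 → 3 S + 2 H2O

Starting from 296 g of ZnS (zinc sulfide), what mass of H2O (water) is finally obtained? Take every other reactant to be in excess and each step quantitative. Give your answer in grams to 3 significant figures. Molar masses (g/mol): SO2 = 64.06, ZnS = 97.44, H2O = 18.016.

n(ZnS) = 296.0 / 97.44 = 3.038 mol.
Step 1 gives a 2:2 ratio of ZnS to SO2, so n(SO2) = 3.038 mol.
In step 2 the SO2:H2O ratio is 1:2, so n(H2O) = 6.076 mol.
Mass of H2O = 6.076 × 18.016 = 109.5 g.

109 g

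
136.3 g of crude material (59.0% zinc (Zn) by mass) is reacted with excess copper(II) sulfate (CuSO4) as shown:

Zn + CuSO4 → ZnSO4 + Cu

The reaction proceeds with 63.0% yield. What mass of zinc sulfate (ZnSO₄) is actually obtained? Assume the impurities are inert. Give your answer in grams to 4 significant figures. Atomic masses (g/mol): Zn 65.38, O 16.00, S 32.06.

125.1 g

Pure Zn available = 136.3 g × 0.590 = 80.417 g.
M(Zn) = 65.38 g/mol.
M(ZnSO4) = 65.38 + 32.06 + 4(16.00) = 161.44 g/mol.
n(Zn) = 80.417 g / 65.38 g/mol = 1.2300 mol.
From the equation the Zn:ZnSO4 mole ratio is 1:1, so n(ZnSO4) = 1.2300 × 1/1 = 1.2300 mol.
Mass of ZnSO4 = 1.2300 mol × 161.44 g/mol = 198.57 g.
Actual mass collected = 198.57 g × 0.630 = 125.10 g.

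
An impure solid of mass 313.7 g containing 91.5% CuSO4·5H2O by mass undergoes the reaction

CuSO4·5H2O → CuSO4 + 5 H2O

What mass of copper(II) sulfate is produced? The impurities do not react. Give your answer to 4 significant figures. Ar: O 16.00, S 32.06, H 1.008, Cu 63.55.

Mass of pure CuSO4·5H2O = 313.7 g × 0.915 = 287.04 g.
M(CuSO4·5H2O) = 63.55 + 32.06 + 9(16.00) + 10(1.008) = 249.69 g/mol.
M(CuSO4) = 63.55 + 32.06 + 4(16.00) = 159.61 g/mol.
n(CuSO4·5H2O) = 287.04 g / 249.69 g/mol = 1.1496 mol.
From the equation the CuSO4·5H2O:CuSO4 mole ratio is 1:1, so n(CuSO4) = 1.1496 × 1/1 = 1.1496 mol.
Mass of CuSO4 = 1.1496 mol × 159.61 g/mol = 183.48 g.

183.5 g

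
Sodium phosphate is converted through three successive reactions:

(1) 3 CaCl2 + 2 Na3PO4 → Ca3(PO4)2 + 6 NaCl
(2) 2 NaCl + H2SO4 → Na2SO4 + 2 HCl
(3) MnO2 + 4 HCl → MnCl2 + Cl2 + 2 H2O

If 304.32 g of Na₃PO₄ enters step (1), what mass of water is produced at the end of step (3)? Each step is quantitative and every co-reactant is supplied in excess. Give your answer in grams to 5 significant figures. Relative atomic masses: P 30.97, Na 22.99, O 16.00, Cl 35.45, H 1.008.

50.164 g

M(Na3PO4) = 3(22.99) + 30.97 + 4(16.00) = 163.94 g/mol.
M(H2O) = 2(1.008) + 16.00 = 18.016 g/mol.
n(Na3PO4) = 304.32 / 163.94 = 1.85629 mol.
Reaction (1): Na3PO4→NaCl ratio 2:6 ⇒ n(NaCl) = 5.56887 mol.
Reaction (2): NaCl→HCl ratio 2:2 ⇒ n(HCl) = 5.56887 mol.
Reaction (3): HCl→H2O ratio 4:2 ⇒ n(H2O) = 2.78443 mol.
Mass of H2O = 2.78443 × 18.016 = 50.1644 g.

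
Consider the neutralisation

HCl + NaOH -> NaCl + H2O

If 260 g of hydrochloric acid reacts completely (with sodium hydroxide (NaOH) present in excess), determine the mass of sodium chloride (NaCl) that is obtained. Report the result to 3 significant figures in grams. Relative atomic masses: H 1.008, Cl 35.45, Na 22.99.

417 g

M(HCl) = 1.008 + 35.45 = 36.458 g/mol.
M(NaCl) = 22.99 + 35.45 = 58.44 g/mol.
n(HCl) = 260.0 g / 36.458 g/mol = 7.131 mol.
From the equation the HCl:NaCl mole ratio is 1:1, so n(NaCl) = 7.131 × 1/1 = 7.131 mol.
Mass of NaCl = 7.131 mol × 58.44 g/mol = 416.8 g.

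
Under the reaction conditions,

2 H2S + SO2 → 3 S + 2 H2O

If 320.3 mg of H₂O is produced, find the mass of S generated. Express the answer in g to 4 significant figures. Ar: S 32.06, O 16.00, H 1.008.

0.8550 g

M(H2O) = 2(1.008) + 16.00 = 18.016 g/mol.
M(S) = 32.06 g/mol.
Convert: 320.3 mg = 0.32030 g.
n(H2O) = 0.32030 g / 18.016 g/mol = 0.017779 mol.
From the equation the H2O:S mole ratio is 2:3, so n(S) = 0.017779 × 3/2 = 0.026668 mol.
Mass of S = 0.026668 mol × 32.06 g/mol = 0.85497 g.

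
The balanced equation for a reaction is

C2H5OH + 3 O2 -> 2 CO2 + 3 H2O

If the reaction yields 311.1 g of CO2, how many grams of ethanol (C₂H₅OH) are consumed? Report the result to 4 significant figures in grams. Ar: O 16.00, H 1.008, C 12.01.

M(CO2) = 12.01 + 2(16.00) = 44.01 g/mol.
M(C2H5OH) = 2(12.01) + 6(1.008) + 16.00 = 46.068 g/mol.
n(CO2) = 311.10 g / 44.01 g/mol = 7.0688 mol.
From the equation the CO2:C2H5OH mole ratio is 2:1, so n(C2H5OH) = 7.0688 × 1/2 = 3.5344 mol.
Mass of C2H5OH = 3.5344 mol × 46.068 g/mol = 162.82 g.

162.8 g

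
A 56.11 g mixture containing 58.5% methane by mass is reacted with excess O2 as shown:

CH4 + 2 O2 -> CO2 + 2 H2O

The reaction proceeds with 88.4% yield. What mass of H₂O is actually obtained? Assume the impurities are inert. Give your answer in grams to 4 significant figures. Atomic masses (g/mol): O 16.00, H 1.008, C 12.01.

65.17 g

Pure CH4 available = 56.11 g × 0.585 = 32.824 g.
M(CH4) = 12.01 + 4(1.008) = 16.042 g/mol.
M(H2O) = 2(1.008) + 16.00 = 18.016 g/mol.
n(CH4) = 32.824 g / 16.042 g/mol = 2.0462 mol.
From the equation the CH4:H2O mole ratio is 1:2, so n(H2O) = 2.0462 × 2/1 = 4.0923 mol.
Mass of H2O = 4.0923 mol × 18.016 g/mol = 73.727 g.
Actual mass collected = 73.727 g × 0.884 = 65.175 g.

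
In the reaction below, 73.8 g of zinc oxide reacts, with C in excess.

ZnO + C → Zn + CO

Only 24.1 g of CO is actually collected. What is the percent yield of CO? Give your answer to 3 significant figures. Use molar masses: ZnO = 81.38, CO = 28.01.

94.9 %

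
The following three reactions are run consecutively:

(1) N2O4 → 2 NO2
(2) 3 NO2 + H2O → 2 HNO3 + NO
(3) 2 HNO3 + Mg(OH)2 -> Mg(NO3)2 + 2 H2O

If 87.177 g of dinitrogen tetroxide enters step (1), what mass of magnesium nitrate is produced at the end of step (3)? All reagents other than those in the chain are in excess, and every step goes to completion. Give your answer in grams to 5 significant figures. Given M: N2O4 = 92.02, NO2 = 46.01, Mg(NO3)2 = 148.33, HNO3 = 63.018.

93.682 g

n(N2O4) = 87.177 / 92.02 = 0.947370 mol.
Reaction (1): N2O4→NO2 ratio 1:2 ⇒ n(NO2) = 1.89474 mol.
Reaction (2): NO2→HNO3 ratio 3:2 ⇒ n(HNO3) = 1.26316 mol.
Reaction (3): HNO3→Mg(NO3)2 ratio 2:1 ⇒ n(Mg(NO3)2) = 0.631580 mol.
Mass of Mg(NO3)2 = 0.631580 × 148.33 = 93.6823 g.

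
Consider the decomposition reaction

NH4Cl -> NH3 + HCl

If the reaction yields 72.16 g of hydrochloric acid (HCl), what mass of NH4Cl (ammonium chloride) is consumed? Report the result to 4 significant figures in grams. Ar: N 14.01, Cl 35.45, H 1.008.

105.9 g

M(HCl) = 1.008 + 35.45 = 36.458 g/mol.
M(NH4Cl) = 14.01 + 4(1.008) + 35.45 = 53.492 g/mol.
n(HCl) = 72.160 g / 36.458 g/mol = 1.9793 mol.
From the equation the HCl:NH4Cl mole ratio is 1:1, so n(NH4Cl) = 1.9793 × 1/1 = 1.9793 mol.
Mass of NH4Cl = 1.9793 mol × 53.492 g/mol = 105.87 g.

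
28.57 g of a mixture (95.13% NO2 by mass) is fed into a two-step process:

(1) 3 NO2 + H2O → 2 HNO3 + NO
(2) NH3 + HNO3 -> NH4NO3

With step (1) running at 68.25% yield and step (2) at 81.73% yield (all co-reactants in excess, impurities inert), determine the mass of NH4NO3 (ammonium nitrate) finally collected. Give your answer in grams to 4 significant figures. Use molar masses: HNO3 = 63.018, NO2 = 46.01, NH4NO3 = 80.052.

Pure NO2 = 28.57 × 0.9513 = 27.179 g.
n(NO2) = 27.179 / 46.01 = 0.59071 mol.
Step 1 (NO2:HNO3 = 3:2): theoretical n(HNO3) = 0.39381 mol; at 68.25% yield, n(HNO3) = 0.26877 mol.
Step 2 (HNO3:NH4NO3 = 1:1): theoretical n(NH4NO3) = 0.26877 mol, so theoretical mass = 0.26877 × 80.052 = 21.516 g.
At 81.73% yield, actual mass of NH4NO3 = 21.516 × 0.8173 = 17.585 g.

17.58 g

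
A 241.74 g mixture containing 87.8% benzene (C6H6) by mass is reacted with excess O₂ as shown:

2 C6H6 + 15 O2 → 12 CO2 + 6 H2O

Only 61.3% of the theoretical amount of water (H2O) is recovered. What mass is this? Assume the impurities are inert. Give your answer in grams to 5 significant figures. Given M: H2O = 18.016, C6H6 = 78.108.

90.030 g

Pure C6H6 available = 241.74 g × 0.878 = 212.248 g.
n(C6H6) = 212.248 g / 78.108 g/mol = 2.71736 mol.
From the equation the C6H6:H2O mole ratio is 2:6, so n(H2O) = 2.71736 × 6/2 = 8.15209 mol.
Mass of H2O = 8.15209 mol × 18.016 g/mol = 146.868 g.
Actual mass collected = 146.868 g × 0.613 = 90.0301 g.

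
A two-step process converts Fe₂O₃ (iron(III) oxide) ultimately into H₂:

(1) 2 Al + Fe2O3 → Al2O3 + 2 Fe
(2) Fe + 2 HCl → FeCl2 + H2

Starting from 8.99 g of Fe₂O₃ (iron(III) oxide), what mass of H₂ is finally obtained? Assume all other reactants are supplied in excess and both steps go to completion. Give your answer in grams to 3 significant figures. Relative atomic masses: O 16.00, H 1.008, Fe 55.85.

M(Fe2O3) = 2(55.85) + 3(16.00) = 159.70 g/mol.
M(H2) = 2(1.008) = 2.016 g/mol.
n(Fe2O3) = 8.990 / 159.70 = 0.05629 mol.
Step 1 gives a 1:2 ratio of Fe2O3 to Fe, so n(Fe) = 0.1126 mol.
In step 2 the Fe:H2 ratio is 1:1, so n(H2) = 0.1126 mol.
Mass of H2 = 0.1126 × 2.016 = 0.2270 g.

0.227 g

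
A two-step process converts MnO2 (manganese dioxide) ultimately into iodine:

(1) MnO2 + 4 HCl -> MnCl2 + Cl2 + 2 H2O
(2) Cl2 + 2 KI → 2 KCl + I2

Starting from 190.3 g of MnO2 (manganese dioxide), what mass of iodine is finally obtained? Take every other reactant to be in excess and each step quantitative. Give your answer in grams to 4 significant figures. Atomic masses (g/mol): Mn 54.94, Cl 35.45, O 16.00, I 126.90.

555.5 g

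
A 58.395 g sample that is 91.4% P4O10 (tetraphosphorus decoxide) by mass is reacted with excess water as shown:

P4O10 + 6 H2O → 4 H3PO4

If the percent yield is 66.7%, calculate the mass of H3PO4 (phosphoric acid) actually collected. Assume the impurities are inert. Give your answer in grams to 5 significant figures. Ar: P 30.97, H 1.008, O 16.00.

49.156 g

Pure P4O10 available = 58.395 g × 0.914 = 53.3730 g.
M(P4O10) = 4(30.97) + 10(16.00) = 283.88 g/mol.
M(H3PO4) = 3(1.008) + 30.97 + 4(16.00) = 97.994 g/mol.
n(P4O10) = 53.3730 g / 283.88 g/mol = 0.188013 mol.
From the equation the P4O10:H3PO4 mole ratio is 1:4, so n(H3PO4) = 0.188013 × 4/1 = 0.752051 mol.
Mass of H3PO4 = 0.752051 mol × 97.994 g/mol = 73.6964 g.
Actual mass collected = 73.6964 g × 0.667 = 49.1555 g.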